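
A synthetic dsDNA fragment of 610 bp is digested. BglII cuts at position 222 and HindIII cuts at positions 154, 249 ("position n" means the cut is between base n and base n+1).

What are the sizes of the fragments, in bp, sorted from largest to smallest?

361, 154, 68, 27 bp

Combined cut positions (sorted): 154, 222, 249.
Linear molecule, 3 cuts → 4 fragments:
  154 − 0 = 154 bp
  222 − 154 = 68 bp
  249 − 222 = 27 bp
  610 − 249 = 361 bp
Sorted largest to smallest: 361, 154, 68, 27 bp.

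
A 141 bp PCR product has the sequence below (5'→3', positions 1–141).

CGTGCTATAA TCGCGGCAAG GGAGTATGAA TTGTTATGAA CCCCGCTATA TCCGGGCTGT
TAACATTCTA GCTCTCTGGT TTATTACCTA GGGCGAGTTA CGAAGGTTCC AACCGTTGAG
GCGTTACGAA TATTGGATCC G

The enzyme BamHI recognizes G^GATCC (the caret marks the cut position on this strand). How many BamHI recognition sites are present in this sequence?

GGATCC occurs starting at position 135.
BamHI cuts at 1 site.

1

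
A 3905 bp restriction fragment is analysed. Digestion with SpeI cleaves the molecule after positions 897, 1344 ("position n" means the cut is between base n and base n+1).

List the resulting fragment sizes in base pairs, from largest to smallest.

2561, 897, 447 bp

Linear molecule, 2 cuts → 3 fragments:
  897 − 0 = 897 bp
  1344 − 897 = 447 bp
  3905 − 1344 = 2561 bp
Sorted largest to smallest: 2561, 897, 447 bp.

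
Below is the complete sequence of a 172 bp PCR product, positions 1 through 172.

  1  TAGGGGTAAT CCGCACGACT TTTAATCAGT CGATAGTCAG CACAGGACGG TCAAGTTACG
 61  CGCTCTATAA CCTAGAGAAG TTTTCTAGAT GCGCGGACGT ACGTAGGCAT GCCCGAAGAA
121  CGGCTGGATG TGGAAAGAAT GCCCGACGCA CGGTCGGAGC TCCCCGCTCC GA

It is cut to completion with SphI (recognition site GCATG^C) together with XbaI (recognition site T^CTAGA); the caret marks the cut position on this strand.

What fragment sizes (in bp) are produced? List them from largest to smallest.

84, 61, 27 bp

The SphI site (GCATGC) starts at position 107.
SphI cuts after base 5 of each site (before the last base), so after position 111.
The XbaI site (TCTAGA) starts at position 84.
XbaI cuts after the first base of each site, so after position 84.
Combined cut positions: 84, 111.
Linear molecule, 2 cuts → 3 fragments:
  1–84 → 84 bp
  85–111 → 27 bp
  112–172 → 61 bp
Sorted largest to smallest: 84, 61, 27 bp.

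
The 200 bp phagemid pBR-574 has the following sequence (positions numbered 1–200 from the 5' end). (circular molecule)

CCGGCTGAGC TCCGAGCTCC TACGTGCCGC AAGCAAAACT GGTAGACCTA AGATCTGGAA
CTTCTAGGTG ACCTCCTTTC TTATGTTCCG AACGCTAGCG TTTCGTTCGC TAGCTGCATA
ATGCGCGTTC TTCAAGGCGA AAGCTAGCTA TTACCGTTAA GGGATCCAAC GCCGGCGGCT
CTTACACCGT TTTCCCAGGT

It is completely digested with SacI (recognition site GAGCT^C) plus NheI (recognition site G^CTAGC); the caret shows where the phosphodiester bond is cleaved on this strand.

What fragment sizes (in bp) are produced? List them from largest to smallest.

76, 68, 34, 15, 7 bp

SacI sites (GAGCTC) start at positions 7, 14.
SacI cuts after base 5 of each site (before the last base), so after positions 11, 18.
NheI sites (GCTAGC) start at positions 94, 109, 143.
NheI cuts after the first base of each site, so after positions 94, 109, 143.
Combined cut positions: 11, 18, 94, 109, 143.
Circular molecule, 5 cuts → 5 fragments:
  12–18 → 7 bp
  19–94 → 76 bp
  95–109 → 15 bp
  110–143 → 34 bp
  144–200 then 1–11 → 57 + 11 = 68 bp
Sorted largest to smallest: 76, 68, 34, 15, 7 bp.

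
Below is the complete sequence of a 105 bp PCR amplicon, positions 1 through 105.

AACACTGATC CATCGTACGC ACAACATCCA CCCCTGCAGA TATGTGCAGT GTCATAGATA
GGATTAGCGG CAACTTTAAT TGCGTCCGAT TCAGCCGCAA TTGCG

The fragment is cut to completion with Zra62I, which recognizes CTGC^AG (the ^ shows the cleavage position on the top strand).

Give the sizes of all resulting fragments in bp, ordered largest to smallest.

68, 37 bp

The Zra62I site (CTGCAG) starts at position 34.
Zra62I cuts after base 4 of each site, so after position 37.
Linear molecule, 1 cut → 2 fragments:
  1–37 → 37 bp
  38–105 → 68 bp
Sorted largest to smallest: 68, 37 bp.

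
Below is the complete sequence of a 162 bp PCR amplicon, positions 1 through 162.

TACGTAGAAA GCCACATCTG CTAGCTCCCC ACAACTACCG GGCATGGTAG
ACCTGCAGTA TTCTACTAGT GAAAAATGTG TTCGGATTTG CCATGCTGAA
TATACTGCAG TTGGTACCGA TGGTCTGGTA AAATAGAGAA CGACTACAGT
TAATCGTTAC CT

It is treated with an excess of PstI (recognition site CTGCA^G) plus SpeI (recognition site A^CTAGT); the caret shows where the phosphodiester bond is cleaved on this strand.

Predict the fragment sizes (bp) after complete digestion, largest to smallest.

57, 53, 44, 8 bp

PstI sites (CTGCAG) start at positions 53, 105.
PstI cuts after base 5 of each site (before the last base), so after positions 57, 109.
The SpeI site (ACTAGT) starts at position 65.
SpeI cuts after the first base of each site, so after position 65.
Combined cut positions: 57, 65, 109.
Linear molecule, 3 cuts → 4 fragments:
  1–57 → 57 bp
  58–65 → 8 bp
  66–109 → 44 bp
  110–162 → 53 bp
Sorted largest to smallest: 57, 53, 44, 8 bp.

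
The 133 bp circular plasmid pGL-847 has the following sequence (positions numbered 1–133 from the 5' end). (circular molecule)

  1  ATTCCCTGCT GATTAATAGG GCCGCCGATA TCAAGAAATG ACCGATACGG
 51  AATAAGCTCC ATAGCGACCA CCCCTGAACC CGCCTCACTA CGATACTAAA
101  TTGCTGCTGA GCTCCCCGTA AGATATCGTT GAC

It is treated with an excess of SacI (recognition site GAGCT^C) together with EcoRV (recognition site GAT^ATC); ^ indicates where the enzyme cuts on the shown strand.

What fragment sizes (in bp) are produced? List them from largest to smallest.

The SacI site (GAGCTC) starts at position 109.
SacI cuts after base 5 of each site (before the last base), so after position 113.
EcoRV sites (GATATC) start at positions 27, 122.
EcoRV cuts after base 3 of each site, so after positions 29, 124.
Combined cut positions: 29, 113, 124.
Circular molecule, 3 cuts → 3 fragments:
  30–113 → 84 bp
  114–124 → 11 bp
  125–133 then 1–29 → 9 + 29 = 38 bp
Sorted largest to smallest: 84, 38, 11 bp.

84, 38, 11 bp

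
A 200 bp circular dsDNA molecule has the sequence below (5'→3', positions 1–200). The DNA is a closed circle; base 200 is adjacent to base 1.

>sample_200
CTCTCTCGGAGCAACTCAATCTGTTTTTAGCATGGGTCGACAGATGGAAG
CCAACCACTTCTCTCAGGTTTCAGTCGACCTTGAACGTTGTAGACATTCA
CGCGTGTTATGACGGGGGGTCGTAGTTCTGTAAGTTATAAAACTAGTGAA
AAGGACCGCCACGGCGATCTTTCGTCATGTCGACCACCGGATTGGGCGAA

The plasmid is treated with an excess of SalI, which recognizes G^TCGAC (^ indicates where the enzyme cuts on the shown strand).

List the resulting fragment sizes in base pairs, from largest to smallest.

105, 57, 38 bp

SalI sites (GTCGAC) start at positions 36, 74, 179.
SalI cuts after the first base of each site, so after positions 36, 74, 179.
Circular molecule, 3 cuts → 3 fragments:
  37–74 → 38 bp
  75–179 → 105 bp
  180–200 then 1–36 → 21 + 36 = 57 bp
Sorted largest to smallest: 105, 57, 38 bp.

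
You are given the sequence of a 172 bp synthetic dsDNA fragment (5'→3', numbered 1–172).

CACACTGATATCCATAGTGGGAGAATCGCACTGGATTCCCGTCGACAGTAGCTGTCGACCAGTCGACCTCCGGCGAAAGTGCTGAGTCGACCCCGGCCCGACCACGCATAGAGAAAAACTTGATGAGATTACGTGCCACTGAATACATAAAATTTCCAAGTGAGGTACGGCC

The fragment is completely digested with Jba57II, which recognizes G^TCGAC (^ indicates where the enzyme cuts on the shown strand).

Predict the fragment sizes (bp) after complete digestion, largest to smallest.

86, 41, 24, 13, 8 bp

Jba57II sites (GTCGAC) start at positions 41, 54, 62, 86.
Jba57II cuts after the first base of each site, so after positions 41, 54, 62, 86.
Linear molecule, 4 cuts → 5 fragments:
  1–41 → 41 bp
  42–54 → 13 bp
  55–62 → 8 bp
  63–86 → 24 bp
  87–172 → 86 bp
Sorted largest to smallest: 86, 41, 24, 13, 8 bp.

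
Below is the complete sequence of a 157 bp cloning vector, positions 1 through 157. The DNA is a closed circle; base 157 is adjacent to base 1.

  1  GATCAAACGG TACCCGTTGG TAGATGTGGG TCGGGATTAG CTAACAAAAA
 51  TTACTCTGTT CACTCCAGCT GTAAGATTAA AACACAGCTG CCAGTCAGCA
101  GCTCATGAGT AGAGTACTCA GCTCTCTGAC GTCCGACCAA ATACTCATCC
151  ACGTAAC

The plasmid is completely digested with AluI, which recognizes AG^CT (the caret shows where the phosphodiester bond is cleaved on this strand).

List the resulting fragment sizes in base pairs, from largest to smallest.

AluI sites (AGCT) start at positions 39, 67, 86, 100, 120.
AluI cuts after base 2 of each site, so after positions 40, 68, 87, 101, 121.
Circular molecule, 5 cuts → 5 fragments:
  41–68 → 28 bp
  69–87 → 19 bp
  88–101 → 14 bp
  102–121 → 20 bp
  122–157 then 1–40 → 36 + 40 = 76 bp
Sorted largest to smallest: 76, 28, 20, 19, 14 bp.

76, 28, 20, 19, 14 bp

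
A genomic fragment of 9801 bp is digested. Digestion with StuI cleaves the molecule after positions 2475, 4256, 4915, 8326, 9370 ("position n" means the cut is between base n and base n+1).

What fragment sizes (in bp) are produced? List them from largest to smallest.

Linear molecule, 5 cuts → 6 fragments:
  2475 − 0 = 2475 bp
  4256 − 2475 = 1781 bp
  4915 − 4256 = 659 bp
  8326 − 4915 = 3411 bp
  9370 − 8326 = 1044 bp
  9801 − 9370 = 431 bp
Sorted largest to smallest: 3411, 2475, 1781, 1044, 659, 431 bp.

3411, 2475, 1781, 1044, 659, 431 bp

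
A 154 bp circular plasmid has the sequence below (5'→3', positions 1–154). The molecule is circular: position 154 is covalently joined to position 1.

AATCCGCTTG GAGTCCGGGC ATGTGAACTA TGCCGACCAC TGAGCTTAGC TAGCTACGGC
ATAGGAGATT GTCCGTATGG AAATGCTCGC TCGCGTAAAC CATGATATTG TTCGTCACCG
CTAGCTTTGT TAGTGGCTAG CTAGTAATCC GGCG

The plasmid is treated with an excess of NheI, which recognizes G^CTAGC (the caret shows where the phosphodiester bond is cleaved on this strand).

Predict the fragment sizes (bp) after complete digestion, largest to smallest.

NheI sites (GCTAGC) start at positions 49, 120, 136.
NheI cuts after the first base of each site, so after positions 49, 120, 136.
Circular molecule, 3 cuts → 3 fragments:
  50–120 → 71 bp
  121–136 → 16 bp
  137–154 then 1–49 → 18 + 49 = 67 bp
Sorted largest to smallest: 71, 67, 16 bp.

71, 67, 16 bp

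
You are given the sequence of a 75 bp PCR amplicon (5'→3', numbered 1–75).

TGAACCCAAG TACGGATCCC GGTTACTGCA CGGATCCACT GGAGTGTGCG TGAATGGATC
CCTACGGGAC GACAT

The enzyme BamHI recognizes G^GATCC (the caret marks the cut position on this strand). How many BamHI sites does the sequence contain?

3

GGATCC occurs starting at positions 14, 32, 56.
BamHI cuts at 3 sites.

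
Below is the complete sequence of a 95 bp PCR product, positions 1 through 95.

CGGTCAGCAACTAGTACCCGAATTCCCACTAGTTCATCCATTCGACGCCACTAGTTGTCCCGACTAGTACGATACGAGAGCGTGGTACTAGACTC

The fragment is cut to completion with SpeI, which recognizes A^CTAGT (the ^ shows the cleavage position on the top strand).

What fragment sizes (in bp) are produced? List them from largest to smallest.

32, 22, 18, 13, 10 bp

SpeI sites (ACTAGT) start at positions 10, 28, 50, 63.
SpeI cuts after the first base of each site, so after positions 10, 28, 50, 63.
Linear molecule, 4 cuts → 5 fragments:
  1–10 → 10 bp
  11–28 → 18 bp
  29–50 → 22 bp
  51–63 → 13 bp
  64–95 → 32 bp
Sorted largest to smallest: 32, 22, 18, 13, 10 bp.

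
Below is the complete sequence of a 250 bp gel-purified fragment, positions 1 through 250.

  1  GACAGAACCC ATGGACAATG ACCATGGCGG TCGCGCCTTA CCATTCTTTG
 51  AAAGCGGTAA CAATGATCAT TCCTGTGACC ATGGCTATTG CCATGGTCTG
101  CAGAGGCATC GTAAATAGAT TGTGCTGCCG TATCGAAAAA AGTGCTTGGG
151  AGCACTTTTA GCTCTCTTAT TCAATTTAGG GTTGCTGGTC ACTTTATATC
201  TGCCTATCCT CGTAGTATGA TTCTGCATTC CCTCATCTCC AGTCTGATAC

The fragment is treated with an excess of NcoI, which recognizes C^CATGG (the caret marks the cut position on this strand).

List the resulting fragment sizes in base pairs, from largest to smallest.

159, 57, 13, 12, 9 bp

NcoI sites (CCATGG) start at positions 9, 22, 79, 91.
NcoI cuts after the first base of each site, so after positions 9, 22, 79, 91.
Linear molecule, 4 cuts → 5 fragments:
  1–9 → 9 bp
  10–22 → 13 bp
  23–79 → 57 bp
  80–91 → 12 bp
  92–250 → 159 bp
Sorted largest to smallest: 159, 57, 13, 12, 9 bp.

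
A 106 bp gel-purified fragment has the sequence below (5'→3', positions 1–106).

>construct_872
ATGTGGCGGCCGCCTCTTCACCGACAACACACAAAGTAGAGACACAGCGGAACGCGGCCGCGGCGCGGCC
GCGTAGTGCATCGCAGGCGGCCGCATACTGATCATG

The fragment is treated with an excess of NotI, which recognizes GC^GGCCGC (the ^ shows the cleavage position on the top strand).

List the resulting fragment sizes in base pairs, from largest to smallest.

48, 22, 18, 11, 7 bp

NotI sites (GCGGCCGC) start at positions 6, 54, 65, 87.
NotI cuts after base 2 of each site, so after positions 7, 55, 66, 88.
Linear molecule, 4 cuts → 5 fragments:
  1–7 → 7 bp
  8–55 → 48 bp
  56–66 → 11 bp
  67–88 → 22 bp
  89–106 → 18 bp
Sorted largest to smallest: 48, 22, 18, 11, 7 bp.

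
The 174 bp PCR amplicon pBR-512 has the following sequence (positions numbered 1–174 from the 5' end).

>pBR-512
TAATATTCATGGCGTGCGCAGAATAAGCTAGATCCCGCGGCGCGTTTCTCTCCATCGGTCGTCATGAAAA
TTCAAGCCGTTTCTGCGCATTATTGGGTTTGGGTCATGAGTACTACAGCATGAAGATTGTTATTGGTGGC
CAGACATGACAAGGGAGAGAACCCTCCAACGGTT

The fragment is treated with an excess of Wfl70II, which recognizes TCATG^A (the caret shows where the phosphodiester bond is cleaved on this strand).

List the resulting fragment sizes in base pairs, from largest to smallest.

Wfl70II sites (TCATGA) start at positions 62, 104.
Wfl70II cuts after base 5 of each site (before the last base), so after positions 66, 108.
Linear molecule, 2 cuts → 3 fragments:
  1–66 → 66 bp
  67–108 → 42 bp
  109–174 → 66 bp
Sorted largest to smallest: 66, 66, 42 bp.

66, 66, 42 bp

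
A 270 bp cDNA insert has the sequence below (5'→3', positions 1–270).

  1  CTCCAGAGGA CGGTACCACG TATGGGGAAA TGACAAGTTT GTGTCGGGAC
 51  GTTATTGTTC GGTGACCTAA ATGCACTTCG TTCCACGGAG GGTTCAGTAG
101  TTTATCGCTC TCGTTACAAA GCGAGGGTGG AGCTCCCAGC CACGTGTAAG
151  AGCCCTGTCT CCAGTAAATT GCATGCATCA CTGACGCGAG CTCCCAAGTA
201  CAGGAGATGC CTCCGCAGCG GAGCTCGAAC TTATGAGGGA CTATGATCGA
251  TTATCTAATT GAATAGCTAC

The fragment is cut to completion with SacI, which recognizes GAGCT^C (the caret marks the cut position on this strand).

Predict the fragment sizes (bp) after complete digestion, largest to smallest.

134, 58, 45, 33 bp

SacI sites (GAGCTC) start at positions 130, 188, 221.
SacI cuts after base 5 of each site (before the last base), so after positions 134, 192, 225.
Linear molecule, 3 cuts → 4 fragments:
  1–134 → 134 bp
  135–192 → 58 bp
  193–225 → 33 bp
  226–270 → 45 bp
Sorted largest to smallest: 134, 58, 45, 33 bp.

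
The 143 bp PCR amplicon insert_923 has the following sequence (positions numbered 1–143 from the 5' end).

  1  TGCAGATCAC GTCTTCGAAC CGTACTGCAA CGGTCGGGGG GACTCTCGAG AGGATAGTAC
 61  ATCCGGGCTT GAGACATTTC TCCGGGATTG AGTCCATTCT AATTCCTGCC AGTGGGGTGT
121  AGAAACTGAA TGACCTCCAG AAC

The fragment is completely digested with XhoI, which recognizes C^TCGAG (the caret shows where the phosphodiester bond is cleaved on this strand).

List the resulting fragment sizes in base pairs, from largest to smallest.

The XhoI site (CTCGAG) starts at position 45.
XhoI cuts after the first base of each site, so after position 45.
Linear molecule, 1 cut → 2 fragments:
  1–45 → 45 bp
  46–143 → 98 bp
Sorted largest to smallest: 98, 45 bp.

98, 45 bp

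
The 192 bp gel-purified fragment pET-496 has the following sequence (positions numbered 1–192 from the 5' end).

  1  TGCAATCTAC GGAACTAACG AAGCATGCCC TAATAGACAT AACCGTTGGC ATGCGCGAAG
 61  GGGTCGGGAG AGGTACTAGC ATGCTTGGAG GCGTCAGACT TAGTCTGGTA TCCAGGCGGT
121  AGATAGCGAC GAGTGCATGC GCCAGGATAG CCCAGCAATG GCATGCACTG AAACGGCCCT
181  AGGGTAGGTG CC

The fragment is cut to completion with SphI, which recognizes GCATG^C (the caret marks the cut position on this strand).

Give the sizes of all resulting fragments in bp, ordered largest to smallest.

SphI sites (GCATGC) start at positions 23, 49, 79, 135, 161.
SphI cuts after base 5 of each site (before the last base), so after positions 27, 53, 83, 139, 165.
Linear molecule, 5 cuts → 6 fragments:
  1–27 → 27 bp
  28–53 → 26 bp
  54–83 → 30 bp
  84–139 → 56 bp
  140–165 → 26 bp
  166–192 → 27 bp
Sorted largest to smallest: 56, 30, 27, 27, 26, 26 bp.

56, 30, 27, 27, 26, 26 bp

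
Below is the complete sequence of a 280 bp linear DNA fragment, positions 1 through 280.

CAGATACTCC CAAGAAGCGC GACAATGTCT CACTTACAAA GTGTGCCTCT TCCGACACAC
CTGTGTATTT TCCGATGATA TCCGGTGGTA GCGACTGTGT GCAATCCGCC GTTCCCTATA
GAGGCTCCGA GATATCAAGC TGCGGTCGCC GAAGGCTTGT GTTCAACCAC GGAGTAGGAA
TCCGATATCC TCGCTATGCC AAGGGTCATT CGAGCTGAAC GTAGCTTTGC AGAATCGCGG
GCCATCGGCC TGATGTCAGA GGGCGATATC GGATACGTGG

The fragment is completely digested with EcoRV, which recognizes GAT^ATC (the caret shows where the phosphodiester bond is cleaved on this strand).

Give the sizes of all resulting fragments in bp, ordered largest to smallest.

EcoRV sites (GATATC) start at positions 77, 131, 184, 265.
EcoRV cuts after base 3 of each site, so after positions 79, 133, 186, 267.
Linear molecule, 4 cuts → 5 fragments:
  1–79 → 79 bp
  80–133 → 54 bp
  134–186 → 53 bp
  187–267 → 81 bp
  268–280 → 13 bp
Sorted largest to smallest: 81, 79, 54, 53, 13 bp.

81, 79, 54, 53, 13 bp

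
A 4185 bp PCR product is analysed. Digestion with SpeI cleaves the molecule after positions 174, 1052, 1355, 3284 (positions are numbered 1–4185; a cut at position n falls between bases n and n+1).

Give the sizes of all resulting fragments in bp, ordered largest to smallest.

1929, 901, 878, 303, 174 bp

Linear molecule, 4 cuts → 5 fragments:
  174 − 0 = 174 bp
  1052 − 174 = 878 bp
  1355 − 1052 = 303 bp
  3284 − 1355 = 1929 bp
  4185 − 3284 = 901 bp
Sorted largest to smallest: 1929, 901, 878, 303, 174 bp.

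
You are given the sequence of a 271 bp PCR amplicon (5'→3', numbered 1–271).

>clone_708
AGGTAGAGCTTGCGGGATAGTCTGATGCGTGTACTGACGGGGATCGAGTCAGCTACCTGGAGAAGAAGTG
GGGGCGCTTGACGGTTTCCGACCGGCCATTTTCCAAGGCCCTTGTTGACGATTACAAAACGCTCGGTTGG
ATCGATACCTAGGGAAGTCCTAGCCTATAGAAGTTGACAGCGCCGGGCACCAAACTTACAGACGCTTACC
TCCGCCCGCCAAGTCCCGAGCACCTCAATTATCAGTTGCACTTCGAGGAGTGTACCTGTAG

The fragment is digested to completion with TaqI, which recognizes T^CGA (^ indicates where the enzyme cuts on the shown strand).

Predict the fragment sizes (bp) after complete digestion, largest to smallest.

111, 98, 44, 18 bp

TaqI sites (TCGA) start at positions 44, 142, 253.
TaqI cuts after the first base of each site, so after positions 44, 142, 253.
Linear molecule, 3 cuts → 4 fragments:
  1–44 → 44 bp
  45–142 → 98 bp
  143–253 → 111 bp
  254–271 → 18 bp
Sorted largest to smallest: 111, 98, 44, 18 bp.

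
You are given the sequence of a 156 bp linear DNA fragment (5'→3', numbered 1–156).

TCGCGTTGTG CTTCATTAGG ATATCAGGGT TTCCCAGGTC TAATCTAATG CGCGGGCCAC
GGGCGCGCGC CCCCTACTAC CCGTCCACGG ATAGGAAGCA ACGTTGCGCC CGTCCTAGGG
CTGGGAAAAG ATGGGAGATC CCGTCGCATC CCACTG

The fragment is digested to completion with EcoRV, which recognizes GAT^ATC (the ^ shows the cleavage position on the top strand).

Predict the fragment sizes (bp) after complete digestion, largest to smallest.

134, 22 bp

The EcoRV site (GATATC) starts at position 20.
EcoRV cuts after base 3 of each site, so after position 22.
Linear molecule, 1 cut → 2 fragments:
  1–22 → 22 bp
  23–156 → 134 bp
Sorted largest to smallest: 134, 22 bp.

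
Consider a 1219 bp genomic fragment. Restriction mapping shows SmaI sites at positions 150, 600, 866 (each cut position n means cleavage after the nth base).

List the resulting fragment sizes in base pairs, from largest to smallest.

Linear molecule, 3 cuts → 4 fragments:
  150 − 0 = 150 bp
  600 − 150 = 450 bp
  866 − 600 = 266 bp
  1219 − 866 = 353 bp
Sorted largest to smallest: 450, 353, 266, 150 bp.

450, 353, 266, 150 bp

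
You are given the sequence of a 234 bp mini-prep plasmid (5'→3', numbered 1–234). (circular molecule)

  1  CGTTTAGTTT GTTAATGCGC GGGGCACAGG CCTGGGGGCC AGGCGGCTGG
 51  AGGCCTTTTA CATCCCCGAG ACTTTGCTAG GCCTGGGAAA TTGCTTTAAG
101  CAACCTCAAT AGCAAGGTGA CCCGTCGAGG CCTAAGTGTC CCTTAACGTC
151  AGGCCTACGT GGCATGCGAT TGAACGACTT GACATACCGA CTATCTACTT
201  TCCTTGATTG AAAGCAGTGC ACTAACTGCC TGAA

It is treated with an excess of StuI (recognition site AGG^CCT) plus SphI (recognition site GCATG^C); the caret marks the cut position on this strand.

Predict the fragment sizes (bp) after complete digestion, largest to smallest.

StuI sites (AGGCCT) start at positions 28, 51, 79, 128, 151.
StuI cuts after base 3 of each site, so after positions 30, 53, 81, 130, 153.
The SphI site (GCATGC) starts at position 162.
SphI cuts after base 5 of each site (before the last base), so after position 166.
Combined cut positions: 30, 53, 81, 130, 153, 166.
Circular molecule, 6 cuts → 6 fragments:
  31–53 → 23 bp
  54–81 → 28 bp
  82–130 → 49 bp
  131–153 → 23 bp
  154–166 → 13 bp
  167–234 then 1–30 → 68 + 30 = 98 bp
Sorted largest to smallest: 98, 49, 28, 23, 23, 13 bp.

98, 49, 28, 23, 23, 13 bp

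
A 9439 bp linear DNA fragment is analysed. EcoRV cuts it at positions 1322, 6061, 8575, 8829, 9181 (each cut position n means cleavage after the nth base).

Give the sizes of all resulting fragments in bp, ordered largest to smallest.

4739, 2514, 1322, 352, 258, 254 bp

Linear molecule, 5 cuts → 6 fragments:
  1322 − 0 = 1322 bp
  6061 − 1322 = 4739 bp
  8575 − 6061 = 2514 bp
  8829 − 8575 = 254 bp
  9181 − 8829 = 352 bp
  9439 − 9181 = 258 bp
Sorted largest to smallest: 4739, 2514, 1322, 352, 258, 254 bp.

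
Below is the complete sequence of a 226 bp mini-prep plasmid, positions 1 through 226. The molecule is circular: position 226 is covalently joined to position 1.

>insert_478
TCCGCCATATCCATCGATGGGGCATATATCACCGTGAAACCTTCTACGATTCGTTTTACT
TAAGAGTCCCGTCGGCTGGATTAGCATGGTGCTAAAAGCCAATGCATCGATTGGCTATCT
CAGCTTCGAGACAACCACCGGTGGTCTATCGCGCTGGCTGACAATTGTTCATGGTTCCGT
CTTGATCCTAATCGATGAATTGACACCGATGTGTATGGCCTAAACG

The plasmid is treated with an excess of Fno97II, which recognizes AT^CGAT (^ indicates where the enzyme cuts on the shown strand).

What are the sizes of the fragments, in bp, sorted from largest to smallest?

93, 85, 48 bp

Fno97II sites (ATCGAT) start at positions 13, 106, 191.
Fno97II cuts after base 2 of each site, so after positions 14, 107, 192.
Circular molecule, 3 cuts → 3 fragments:
  15–107 → 93 bp
  108–192 → 85 bp
  193–226 then 1–14 → 34 + 14 = 48 bp
Sorted largest to smallest: 93, 85, 48 bp.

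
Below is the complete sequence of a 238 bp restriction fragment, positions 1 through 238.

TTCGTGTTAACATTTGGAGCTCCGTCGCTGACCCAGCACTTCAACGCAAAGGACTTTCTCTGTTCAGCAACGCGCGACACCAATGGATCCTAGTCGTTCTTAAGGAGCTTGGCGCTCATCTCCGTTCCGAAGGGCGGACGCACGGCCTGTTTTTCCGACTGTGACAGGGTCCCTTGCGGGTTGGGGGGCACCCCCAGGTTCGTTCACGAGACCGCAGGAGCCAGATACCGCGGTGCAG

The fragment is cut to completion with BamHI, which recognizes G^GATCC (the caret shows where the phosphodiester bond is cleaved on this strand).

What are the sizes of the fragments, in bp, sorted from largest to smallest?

The BamHI site (GGATCC) starts at position 85.
BamHI cuts after the first base of each site, so after position 85.
Linear molecule, 1 cut → 2 fragments:
  1–85 → 85 bp
  86–238 → 153 bp
Sorted largest to smallest: 153, 85 bp.

153, 85 bp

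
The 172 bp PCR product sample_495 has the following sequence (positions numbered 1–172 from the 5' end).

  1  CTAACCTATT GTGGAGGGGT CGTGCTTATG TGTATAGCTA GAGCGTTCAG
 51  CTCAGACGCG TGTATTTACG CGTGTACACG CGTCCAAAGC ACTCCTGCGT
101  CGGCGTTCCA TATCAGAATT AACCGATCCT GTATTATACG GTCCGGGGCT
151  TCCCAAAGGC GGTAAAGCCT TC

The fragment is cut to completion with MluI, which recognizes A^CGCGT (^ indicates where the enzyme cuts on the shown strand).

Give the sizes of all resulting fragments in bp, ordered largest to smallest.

MluI sites (ACGCGT) start at positions 56, 68, 78.
MluI cuts after the first base of each site, so after positions 56, 68, 78.
Linear molecule, 3 cuts → 4 fragments:
  1–56 → 56 bp
  57–68 → 12 bp
  69–78 → 10 bp
  79–172 → 94 bp
Sorted largest to smallest: 94, 56, 12, 10 bp.

94, 56, 12, 10 bp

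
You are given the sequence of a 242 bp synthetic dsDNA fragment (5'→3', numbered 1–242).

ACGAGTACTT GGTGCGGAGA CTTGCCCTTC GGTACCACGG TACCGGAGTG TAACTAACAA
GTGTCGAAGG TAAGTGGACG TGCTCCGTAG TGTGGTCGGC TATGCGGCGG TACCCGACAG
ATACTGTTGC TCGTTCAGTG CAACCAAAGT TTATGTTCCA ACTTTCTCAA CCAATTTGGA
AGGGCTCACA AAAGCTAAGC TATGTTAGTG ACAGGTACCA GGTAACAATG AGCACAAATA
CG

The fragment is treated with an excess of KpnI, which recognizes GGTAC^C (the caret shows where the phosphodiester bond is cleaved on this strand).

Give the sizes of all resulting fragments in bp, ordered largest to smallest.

105, 70, 35, 24, 8 bp

KpnI sites (GGTACC) start at positions 31, 39, 109, 214.
KpnI cuts after base 5 of each site (before the last base), so after positions 35, 43, 113, 218.
Linear molecule, 4 cuts → 5 fragments:
  1–35 → 35 bp
  36–43 → 8 bp
  44–113 → 70 bp
  114–218 → 105 bp
  219–242 → 24 bp
Sorted largest to smallest: 105, 70, 35, 24, 8 bp.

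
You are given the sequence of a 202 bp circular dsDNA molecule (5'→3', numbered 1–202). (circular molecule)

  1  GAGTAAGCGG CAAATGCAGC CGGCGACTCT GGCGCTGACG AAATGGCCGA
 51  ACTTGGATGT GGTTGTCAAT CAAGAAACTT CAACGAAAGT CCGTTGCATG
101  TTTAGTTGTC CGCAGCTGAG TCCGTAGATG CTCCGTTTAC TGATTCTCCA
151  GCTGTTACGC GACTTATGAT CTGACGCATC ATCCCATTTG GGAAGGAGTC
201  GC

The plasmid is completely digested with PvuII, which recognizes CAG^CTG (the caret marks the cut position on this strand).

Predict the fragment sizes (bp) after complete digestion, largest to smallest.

PvuII sites (CAGCTG) start at positions 113, 149.
PvuII cuts after base 3 of each site, so after positions 115, 151.
Circular molecule, 2 cuts → 2 fragments:
  116–151 → 36 bp
  152–202 then 1–115 → 51 + 115 = 166 bp
Sorted largest to smallest: 166, 36 bp.

166, 36 bp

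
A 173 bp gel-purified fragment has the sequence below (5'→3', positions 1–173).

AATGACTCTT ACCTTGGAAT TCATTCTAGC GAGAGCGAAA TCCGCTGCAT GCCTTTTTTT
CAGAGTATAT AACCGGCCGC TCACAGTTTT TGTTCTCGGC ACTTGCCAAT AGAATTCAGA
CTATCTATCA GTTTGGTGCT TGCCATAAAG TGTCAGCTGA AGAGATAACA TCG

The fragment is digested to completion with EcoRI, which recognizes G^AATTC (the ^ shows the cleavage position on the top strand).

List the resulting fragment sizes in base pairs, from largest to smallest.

EcoRI sites (GAATTC) start at positions 17, 112.
EcoRI cuts after the first base of each site, so after positions 17, 112.
Linear molecule, 2 cuts → 3 fragments:
  1–17 → 17 bp
  18–112 → 95 bp
  113–173 → 61 bp
Sorted largest to smallest: 95, 61, 17 bp.

95, 61, 17 bp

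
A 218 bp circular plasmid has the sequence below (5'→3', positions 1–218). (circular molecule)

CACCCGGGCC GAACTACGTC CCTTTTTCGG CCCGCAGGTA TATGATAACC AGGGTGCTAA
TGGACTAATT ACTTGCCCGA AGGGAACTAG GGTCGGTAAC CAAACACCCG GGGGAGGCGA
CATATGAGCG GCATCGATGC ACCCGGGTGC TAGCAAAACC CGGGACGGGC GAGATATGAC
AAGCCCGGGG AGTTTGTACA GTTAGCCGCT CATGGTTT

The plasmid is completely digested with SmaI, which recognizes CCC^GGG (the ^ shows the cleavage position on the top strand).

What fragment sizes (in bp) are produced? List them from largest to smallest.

SmaI sites (CCCGGG) start at positions 3, 107, 142, 159, 184.
SmaI cuts after base 3 of each site, so after positions 5, 109, 144, 161, 186.
Circular molecule, 5 cuts → 5 fragments:
  6–109 → 104 bp
  110–144 → 35 bp
  145–161 → 17 bp
  162–186 → 25 bp
  187–218 then 1–5 → 32 + 5 = 37 bp
Sorted largest to smallest: 104, 37, 35, 25, 17 bp.

104, 37, 35, 25, 17 bp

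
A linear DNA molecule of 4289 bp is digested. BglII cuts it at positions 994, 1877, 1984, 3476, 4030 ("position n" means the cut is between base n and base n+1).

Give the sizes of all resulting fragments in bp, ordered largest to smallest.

1492, 994, 883, 554, 259, 107 bp

Linear molecule, 5 cuts → 6 fragments:
  994 − 0 = 994 bp
  1877 − 994 = 883 bp
  1984 − 1877 = 107 bp
  3476 − 1984 = 1492 bp
  4030 − 3476 = 554 bp
  4289 − 4030 = 259 bp
Sorted largest to smallest: 1492, 994, 883, 554, 259, 107 bp.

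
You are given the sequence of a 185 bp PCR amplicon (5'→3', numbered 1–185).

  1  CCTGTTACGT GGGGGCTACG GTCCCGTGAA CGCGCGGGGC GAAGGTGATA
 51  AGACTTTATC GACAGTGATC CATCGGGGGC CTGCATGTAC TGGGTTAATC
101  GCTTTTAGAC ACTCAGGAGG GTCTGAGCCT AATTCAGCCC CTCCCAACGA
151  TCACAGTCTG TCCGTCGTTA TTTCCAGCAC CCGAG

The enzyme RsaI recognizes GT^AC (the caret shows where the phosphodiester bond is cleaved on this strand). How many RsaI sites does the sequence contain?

1

GTAC occurs starting at position 87.
RsaI cuts at 1 site.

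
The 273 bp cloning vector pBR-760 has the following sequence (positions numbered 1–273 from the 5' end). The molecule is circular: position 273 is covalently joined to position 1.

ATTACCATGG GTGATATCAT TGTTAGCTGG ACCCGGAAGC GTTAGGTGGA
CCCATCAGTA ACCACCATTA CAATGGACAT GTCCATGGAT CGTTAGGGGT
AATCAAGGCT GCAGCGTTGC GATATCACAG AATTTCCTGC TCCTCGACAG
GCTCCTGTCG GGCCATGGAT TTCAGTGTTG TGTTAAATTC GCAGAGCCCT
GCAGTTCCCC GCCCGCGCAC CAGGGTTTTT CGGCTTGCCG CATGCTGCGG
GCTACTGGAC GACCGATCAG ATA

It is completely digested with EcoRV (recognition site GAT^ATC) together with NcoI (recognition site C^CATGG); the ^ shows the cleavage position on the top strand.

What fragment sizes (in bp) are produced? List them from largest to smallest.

EcoRV sites (GATATC) start at positions 13, 121.
EcoRV cuts after base 3 of each site, so after positions 15, 123.
NcoI sites (CCATGG) start at positions 5, 83, 163.
NcoI cuts after the first base of each site, so after positions 5, 83, 163.
Combined cut positions: 5, 15, 83, 123, 163.
Circular molecule, 5 cuts → 5 fragments:
  6–15 → 10 bp
  16–83 → 68 bp
  84–123 → 40 bp
  124–163 → 40 bp
  164–273 then 1–5 → 110 + 5 = 115 bp
Sorted largest to smallest: 115, 68, 40, 40, 10 bp.

115, 68, 40, 40, 10 bp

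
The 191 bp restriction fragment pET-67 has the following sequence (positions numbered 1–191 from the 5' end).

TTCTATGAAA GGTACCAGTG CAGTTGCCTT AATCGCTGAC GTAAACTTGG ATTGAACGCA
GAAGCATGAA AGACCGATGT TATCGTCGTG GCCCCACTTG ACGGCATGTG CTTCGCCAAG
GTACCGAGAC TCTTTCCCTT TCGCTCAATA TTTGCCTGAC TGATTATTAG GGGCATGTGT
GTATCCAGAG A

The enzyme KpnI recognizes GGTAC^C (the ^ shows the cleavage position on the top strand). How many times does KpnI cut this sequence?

GGTACC occurs starting at positions 11, 120.
KpnI cuts at 2 sites.

2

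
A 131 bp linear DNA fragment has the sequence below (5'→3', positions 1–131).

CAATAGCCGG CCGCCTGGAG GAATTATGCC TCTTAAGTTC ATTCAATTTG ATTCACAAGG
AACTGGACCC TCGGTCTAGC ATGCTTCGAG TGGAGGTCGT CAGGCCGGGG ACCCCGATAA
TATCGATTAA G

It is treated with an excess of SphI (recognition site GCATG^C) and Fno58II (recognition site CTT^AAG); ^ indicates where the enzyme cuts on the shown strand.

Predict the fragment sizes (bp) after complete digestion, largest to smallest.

49, 48, 34 bp

The SphI site (GCATGC) starts at position 79.
SphI cuts after base 5 of each site (before the last base), so after position 83.
The Fno58II site (CTTAAG) starts at position 32.
Fno58II cuts after base 3 of each site, so after position 34.
Combined cut positions: 34, 83.
Linear molecule, 2 cuts → 3 fragments:
  1–34 → 34 bp
  35–83 → 49 bp
  84–131 → 48 bp
Sorted largest to smallest: 49, 48, 34 bp.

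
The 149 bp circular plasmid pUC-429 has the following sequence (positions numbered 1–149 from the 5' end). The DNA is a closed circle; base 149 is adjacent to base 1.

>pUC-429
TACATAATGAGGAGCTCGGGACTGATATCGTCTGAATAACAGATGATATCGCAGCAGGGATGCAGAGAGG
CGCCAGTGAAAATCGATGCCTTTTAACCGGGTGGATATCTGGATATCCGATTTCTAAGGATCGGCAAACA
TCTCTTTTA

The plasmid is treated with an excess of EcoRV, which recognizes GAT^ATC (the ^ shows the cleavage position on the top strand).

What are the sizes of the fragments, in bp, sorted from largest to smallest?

61, 59, 21, 8 bp

EcoRV sites (GATATC) start at positions 24, 45, 104, 112.
EcoRV cuts after base 3 of each site, so after positions 26, 47, 106, 114.
Circular molecule, 4 cuts → 4 fragments:
  27–47 → 21 bp
  48–106 → 59 bp
  107–114 → 8 bp
  115–149 then 1–26 → 35 + 26 = 61 bp
Sorted largest to smallest: 61, 59, 21, 8 bp.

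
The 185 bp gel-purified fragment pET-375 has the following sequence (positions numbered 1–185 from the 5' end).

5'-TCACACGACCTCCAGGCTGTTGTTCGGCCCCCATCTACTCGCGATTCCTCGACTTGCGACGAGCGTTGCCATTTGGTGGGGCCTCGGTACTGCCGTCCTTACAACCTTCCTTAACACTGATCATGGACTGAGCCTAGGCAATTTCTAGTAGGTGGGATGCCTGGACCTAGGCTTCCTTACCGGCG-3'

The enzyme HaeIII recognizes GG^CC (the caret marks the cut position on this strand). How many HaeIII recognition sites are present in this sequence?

2

GGCC occurs starting at positions 26, 80.
HaeIII cuts at 2 sites.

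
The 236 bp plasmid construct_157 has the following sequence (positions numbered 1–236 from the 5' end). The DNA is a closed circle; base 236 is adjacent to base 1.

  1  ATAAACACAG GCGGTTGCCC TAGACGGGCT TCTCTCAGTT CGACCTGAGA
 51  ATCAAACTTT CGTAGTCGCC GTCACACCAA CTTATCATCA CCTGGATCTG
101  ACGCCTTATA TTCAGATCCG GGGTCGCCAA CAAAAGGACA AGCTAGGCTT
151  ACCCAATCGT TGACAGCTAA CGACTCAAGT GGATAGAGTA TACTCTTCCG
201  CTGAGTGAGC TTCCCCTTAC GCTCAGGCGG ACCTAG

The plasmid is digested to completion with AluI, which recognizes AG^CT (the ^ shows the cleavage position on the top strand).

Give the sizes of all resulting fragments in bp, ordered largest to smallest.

169, 43, 24 bp

AluI sites (AGCT) start at positions 141, 165, 208.
AluI cuts after base 2 of each site, so after positions 142, 166, 209.
Circular molecule, 3 cuts → 3 fragments:
  143–166 → 24 bp
  167–209 → 43 bp
  210–236 then 1–142 → 27 + 142 = 169 bp
Sorted largest to smallest: 169, 43, 24 bp.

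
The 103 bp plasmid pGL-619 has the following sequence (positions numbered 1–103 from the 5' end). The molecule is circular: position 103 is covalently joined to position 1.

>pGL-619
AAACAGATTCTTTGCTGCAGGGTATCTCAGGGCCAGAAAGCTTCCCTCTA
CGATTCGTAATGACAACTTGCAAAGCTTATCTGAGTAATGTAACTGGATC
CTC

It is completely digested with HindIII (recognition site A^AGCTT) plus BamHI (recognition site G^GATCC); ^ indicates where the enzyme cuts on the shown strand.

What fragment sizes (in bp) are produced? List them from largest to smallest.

HindIII sites (AAGCTT) start at positions 38, 73.
HindIII cuts after the first base of each site, so after positions 38, 73.
The BamHI site (GGATCC) starts at position 96.
BamHI cuts after the first base of each site, so after position 96.
Combined cut positions: 38, 73, 96.
Circular molecule, 3 cuts → 3 fragments:
  39–73 → 35 bp
  74–96 → 23 bp
  97–103 then 1–38 → 7 + 38 = 45 bp
Sorted largest to smallest: 45, 35, 23 bp.

45, 35, 23 bp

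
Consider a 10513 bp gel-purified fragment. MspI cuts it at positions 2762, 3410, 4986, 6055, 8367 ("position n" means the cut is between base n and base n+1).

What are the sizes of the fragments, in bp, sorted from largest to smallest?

2762, 2312, 2146, 1576, 1069, 648 bp

Linear molecule, 5 cuts → 6 fragments:
  2762 − 0 = 2762 bp
  3410 − 2762 = 648 bp
  4986 − 3410 = 1576 bp
  6055 − 4986 = 1069 bp
  8367 − 6055 = 2312 bp
  10513 − 8367 = 2146 bp
Sorted largest to smallest: 2762, 2312, 2146, 1576, 1069, 648 bp.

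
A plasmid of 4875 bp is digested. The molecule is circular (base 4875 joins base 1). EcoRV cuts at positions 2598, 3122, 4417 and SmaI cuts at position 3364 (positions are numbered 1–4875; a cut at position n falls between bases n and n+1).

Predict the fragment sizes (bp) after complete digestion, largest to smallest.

3056, 1053, 524, 242 bp

Combined cut positions (sorted): 2598, 3122, 3364, 4417.
Circular molecule, 4 cuts → 4 fragments:
  3122 − 2598 = 524 bp
  3364 − 3122 = 242 bp
  4417 − 3364 = 1053 bp
  wrap: 4875 − 4417 + 2598 = 3056 bp
Sorted largest to smallest: 3056, 1053, 524, 242 bp.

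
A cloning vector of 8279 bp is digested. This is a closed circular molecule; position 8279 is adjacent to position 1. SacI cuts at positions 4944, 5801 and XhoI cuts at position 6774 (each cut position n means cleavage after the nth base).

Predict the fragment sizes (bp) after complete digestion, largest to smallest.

6449, 973, 857 bp

Combined cut positions (sorted): 4944, 5801, 6774.
Circular molecule, 3 cuts → 3 fragments:
  5801 − 4944 = 857 bp
  6774 − 5801 = 973 bp
  wrap: 8279 − 6774 + 4944 = 6449 bp
Sorted largest to smallest: 6449, 973, 857 bp.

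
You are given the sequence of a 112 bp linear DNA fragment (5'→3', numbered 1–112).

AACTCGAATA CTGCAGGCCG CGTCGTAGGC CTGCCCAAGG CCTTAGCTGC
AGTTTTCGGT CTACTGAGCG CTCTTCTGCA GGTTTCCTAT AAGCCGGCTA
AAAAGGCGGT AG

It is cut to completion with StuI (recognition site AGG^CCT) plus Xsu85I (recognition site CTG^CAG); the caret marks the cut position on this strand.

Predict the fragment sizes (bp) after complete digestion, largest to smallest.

StuI sites (AGGCCT) start at positions 27, 38.
StuI cuts after base 3 of each site, so after positions 29, 40.
Xsu85I sites (CTGCAG) start at positions 11, 47, 76.
Xsu85I cuts after base 3 of each site, so after positions 13, 49, 78.
Combined cut positions: 13, 29, 40, 49, 78.
Linear molecule, 5 cuts → 6 fragments:
  1–13 → 13 bp
  14–29 → 16 bp
  30–40 → 11 bp
  41–49 → 9 bp
  50–78 → 29 bp
  79–112 → 34 bp
Sorted largest to smallest: 34, 29, 16, 13, 11, 9 bp.

34, 29, 16, 13, 11, 9 bp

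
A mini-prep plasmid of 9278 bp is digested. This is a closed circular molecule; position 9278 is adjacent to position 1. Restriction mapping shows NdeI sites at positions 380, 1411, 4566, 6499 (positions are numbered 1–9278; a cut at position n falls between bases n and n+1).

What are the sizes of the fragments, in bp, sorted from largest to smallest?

3159, 3155, 1933, 1031 bp

Circular molecule, 4 cuts → 4 fragments:
  1411 − 380 = 1031 bp
  4566 − 1411 = 3155 bp
  6499 − 4566 = 1933 bp
  wrap: 9278 − 6499 + 380 = 3159 bp
Sorted largest to smallest: 3159, 3155, 1933, 1031 bp.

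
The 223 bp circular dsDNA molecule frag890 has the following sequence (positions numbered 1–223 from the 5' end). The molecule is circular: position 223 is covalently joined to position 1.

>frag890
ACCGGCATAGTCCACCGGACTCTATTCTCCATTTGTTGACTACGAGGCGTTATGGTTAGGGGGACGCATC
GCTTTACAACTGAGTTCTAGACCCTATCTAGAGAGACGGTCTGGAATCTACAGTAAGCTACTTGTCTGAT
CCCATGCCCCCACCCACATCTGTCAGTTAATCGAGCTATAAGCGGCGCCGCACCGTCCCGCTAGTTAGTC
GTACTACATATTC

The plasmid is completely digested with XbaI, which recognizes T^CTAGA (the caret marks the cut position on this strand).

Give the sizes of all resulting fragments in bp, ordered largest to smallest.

XbaI sites (TCTAGA) start at positions 86, 97.
XbaI cuts after the first base of each site, so after positions 86, 97.
Circular molecule, 2 cuts → 2 fragments:
  87–97 → 11 bp
  98–223 then 1–86 → 126 + 86 = 212 bp
Sorted largest to smallest: 212, 11 bp.

212, 11 bp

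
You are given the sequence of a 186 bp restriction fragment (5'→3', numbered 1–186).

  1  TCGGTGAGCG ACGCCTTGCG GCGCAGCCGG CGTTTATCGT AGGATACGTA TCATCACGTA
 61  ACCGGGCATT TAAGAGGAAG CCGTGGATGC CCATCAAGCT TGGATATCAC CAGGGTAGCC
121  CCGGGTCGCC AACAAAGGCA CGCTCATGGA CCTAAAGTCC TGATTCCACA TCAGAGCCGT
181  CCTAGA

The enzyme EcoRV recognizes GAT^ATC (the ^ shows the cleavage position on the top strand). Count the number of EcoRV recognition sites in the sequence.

1

GATATC occurs starting at position 103.
EcoRV cuts at 1 site.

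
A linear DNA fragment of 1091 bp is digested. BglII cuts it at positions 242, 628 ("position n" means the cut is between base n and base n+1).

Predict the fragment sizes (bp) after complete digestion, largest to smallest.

Linear molecule, 2 cuts → 3 fragments:
  242 − 0 = 242 bp
  628 − 242 = 386 bp
  1091 − 628 = 463 bp
Sorted largest to smallest: 463, 386, 242 bp.

463, 386, 242 bp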